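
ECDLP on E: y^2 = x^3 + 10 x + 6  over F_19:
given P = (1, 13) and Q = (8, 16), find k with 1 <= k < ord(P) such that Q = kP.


Enumerate multiples of P until we hit Q = (8, 16):
  1P = (1, 13)
  2P = (3, 5)
  3P = (12, 12)
  4P = (17, 4)
  5P = (10, 17)
  6P = (15, 4)
  7P = (7, 18)
  8P = (8, 16)
Match found at i = 8.

k = 8


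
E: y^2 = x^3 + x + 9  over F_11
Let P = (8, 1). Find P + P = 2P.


Doubling: s = (3 x1^2 + a) / (2 y1)
s = (3*8^2 + 1) / (2*1) mod 11 = 3
x3 = s^2 - 2 x1 mod 11 = 3^2 - 2*8 = 4
y3 = s (x1 - x3) - y1 mod 11 = 3 * (8 - 4) - 1 = 0

2P = (4, 0)


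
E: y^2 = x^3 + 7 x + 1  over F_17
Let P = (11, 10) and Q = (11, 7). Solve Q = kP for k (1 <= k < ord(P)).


Enumerate multiples of P until we hit Q = (11, 7):
  1P = (11, 10)
  2P = (10, 0)
  3P = (11, 7)
Match found at i = 3.

k = 3


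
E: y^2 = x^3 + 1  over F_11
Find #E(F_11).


For each x in F_11, count y with y^2 = x^3 + 0 x + 1 mod 11:
  x = 0: RHS = 1, y in [1, 10]  -> 2 point(s)
  x = 2: RHS = 9, y in [3, 8]  -> 2 point(s)
  x = 5: RHS = 5, y in [4, 7]  -> 2 point(s)
  x = 7: RHS = 3, y in [5, 6]  -> 2 point(s)
  x = 9: RHS = 4, y in [2, 9]  -> 2 point(s)
  x = 10: RHS = 0, y in [0]  -> 1 point(s)
Affine points: 11. Add the point at infinity: total = 12.

#E(F_11) = 12


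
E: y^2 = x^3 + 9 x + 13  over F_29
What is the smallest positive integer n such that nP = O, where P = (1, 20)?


Compute successive multiples of P until we hit O:
  1P = (1, 20)
  2P = (21, 3)
  3P = (12, 14)
  4P = (0, 19)
  5P = (0, 10)
  6P = (12, 15)
  7P = (21, 26)
  8P = (1, 9)
  ... (continuing to 9P)
  9P = O

ord(P) = 9


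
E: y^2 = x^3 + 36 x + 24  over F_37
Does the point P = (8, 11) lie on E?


Check whether y^2 = x^3 + 36 x + 24 (mod 37) for (x, y) = (8, 11).
LHS: y^2 = 11^2 mod 37 = 10
RHS: x^3 + 36 x + 24 = 8^3 + 36*8 + 24 mod 37 = 10
LHS = RHS

Yes, on the curve


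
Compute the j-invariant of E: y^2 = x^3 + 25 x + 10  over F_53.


Delta = -16(4 a^3 + 27 b^2) mod 53 = 52
-1728 * (4 a)^3 = -1728 * (4*25)^3 mod 53 = 22
j = 22 * 52^(-1) mod 53 = 31

j = 31 (mod 53)


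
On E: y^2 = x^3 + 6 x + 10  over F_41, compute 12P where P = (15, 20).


k = 12 = 1100_2 (binary, LSB first: 0011)
Double-and-add from P = (15, 20):
  bit 0 = 0: acc unchanged = O
  bit 1 = 0: acc unchanged = O
  bit 2 = 1: acc = O + (17, 33) = (17, 33)
  bit 3 = 1: acc = (17, 33) + (5, 40) = (35, 39)

12P = (35, 39)


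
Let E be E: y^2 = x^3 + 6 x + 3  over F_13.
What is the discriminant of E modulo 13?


4 a^3 + 27 b^2 = 4*6^3 + 27*3^2 = 864 + 243 = 1107
Delta = -16 * (1107) = -17712
Delta mod 13 = 7

Delta = 7 (mod 13)


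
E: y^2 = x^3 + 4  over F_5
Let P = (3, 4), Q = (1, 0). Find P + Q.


P != Q, so use the chord formula.
s = (y2 - y1) / (x2 - x1) = (1) / (3) mod 5 = 2
x3 = s^2 - x1 - x2 mod 5 = 2^2 - 3 - 1 = 0
y3 = s (x1 - x3) - y1 mod 5 = 2 * (3 - 0) - 4 = 2

P + Q = (0, 2)


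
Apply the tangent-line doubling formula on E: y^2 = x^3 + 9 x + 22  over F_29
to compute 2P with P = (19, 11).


Doubling: s = (3 x1^2 + a) / (2 y1)
s = (3*19^2 + 9) / (2*11) mod 29 = 18
x3 = s^2 - 2 x1 mod 29 = 18^2 - 2*19 = 25
y3 = s (x1 - x3) - y1 mod 29 = 18 * (19 - 25) - 11 = 26

2P = (25, 26)


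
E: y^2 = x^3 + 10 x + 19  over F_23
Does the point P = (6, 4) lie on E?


Check whether y^2 = x^3 + 10 x + 19 (mod 23) for (x, y) = (6, 4).
LHS: y^2 = 4^2 mod 23 = 16
RHS: x^3 + 10 x + 19 = 6^3 + 10*6 + 19 mod 23 = 19
LHS != RHS

No, not on the curve


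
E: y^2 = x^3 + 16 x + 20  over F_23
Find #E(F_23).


For each x in F_23, count y with y^2 = x^3 + 16 x + 20 mod 23:
  x = 3: RHS = 3, y in [7, 16]  -> 2 point(s)
  x = 5: RHS = 18, y in [8, 15]  -> 2 point(s)
  x = 8: RHS = 16, y in [4, 19]  -> 2 point(s)
  x = 11: RHS = 9, y in [3, 20]  -> 2 point(s)
  x = 12: RHS = 8, y in [10, 13]  -> 2 point(s)
  x = 15: RHS = 1, y in [1, 22]  -> 2 point(s)
  x = 16: RHS = 2, y in [5, 18]  -> 2 point(s)
  x = 21: RHS = 3, y in [7, 16]  -> 2 point(s)
  x = 22: RHS = 3, y in [7, 16]  -> 2 point(s)
Affine points: 18. Add the point at infinity: total = 19.

#E(F_23) = 19


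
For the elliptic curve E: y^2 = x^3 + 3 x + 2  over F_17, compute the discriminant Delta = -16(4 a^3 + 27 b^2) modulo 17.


4 a^3 + 27 b^2 = 4*3^3 + 27*2^2 = 108 + 108 = 216
Delta = -16 * (216) = -3456
Delta mod 17 = 12

Delta = 12 (mod 17)


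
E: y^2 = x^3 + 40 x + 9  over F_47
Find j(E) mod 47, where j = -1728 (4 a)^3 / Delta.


Delta = -16(4 a^3 + 27 b^2) mod 47 = 26
-1728 * (4 a)^3 = -1728 * (4*40)^3 mod 47 = 14
j = 14 * 26^(-1) mod 47 = 15

j = 15 (mod 47)


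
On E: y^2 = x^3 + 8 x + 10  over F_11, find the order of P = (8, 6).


Compute successive multiples of P until we hit O:
  1P = (8, 6)
  2P = (10, 1)
  3P = (2, 1)
  4P = (2, 10)
  5P = (10, 10)
  6P = (8, 5)
  7P = O

ord(P) = 7


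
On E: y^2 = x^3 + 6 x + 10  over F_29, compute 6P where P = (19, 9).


k = 6 = 110_2 (binary, LSB first: 011)
Double-and-add from P = (19, 9):
  bit 0 = 0: acc unchanged = O
  bit 1 = 1: acc = O + (19, 20) = (19, 20)
  bit 2 = 1: acc = (19, 20) + (19, 9) = O

6P = O


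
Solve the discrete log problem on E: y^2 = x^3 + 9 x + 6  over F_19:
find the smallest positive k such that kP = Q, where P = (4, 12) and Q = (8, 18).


Enumerate multiples of P until we hit Q = (8, 18):
  1P = (4, 12)
  2P = (11, 7)
  3P = (8, 18)
Match found at i = 3.

k = 3


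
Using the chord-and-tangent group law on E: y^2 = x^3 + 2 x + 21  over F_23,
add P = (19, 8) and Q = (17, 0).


P != Q, so use the chord formula.
s = (y2 - y1) / (x2 - x1) = (15) / (21) mod 23 = 4
x3 = s^2 - x1 - x2 mod 23 = 4^2 - 19 - 17 = 3
y3 = s (x1 - x3) - y1 mod 23 = 4 * (19 - 3) - 8 = 10

P + Q = (3, 10)


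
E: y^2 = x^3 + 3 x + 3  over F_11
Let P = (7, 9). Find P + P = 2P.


Doubling: s = (3 x1^2 + a) / (2 y1)
s = (3*7^2 + 3) / (2*9) mod 11 = 1
x3 = s^2 - 2 x1 mod 11 = 1^2 - 2*7 = 9
y3 = s (x1 - x3) - y1 mod 11 = 1 * (7 - 9) - 9 = 0

2P = (9, 0)


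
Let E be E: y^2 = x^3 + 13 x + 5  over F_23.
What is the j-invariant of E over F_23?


Delta = -16(4 a^3 + 27 b^2) mod 23 = 1
-1728 * (4 a)^3 = -1728 * (4*13)^3 mod 23 = 19
j = 19 * 1^(-1) mod 23 = 19

j = 19 (mod 23)


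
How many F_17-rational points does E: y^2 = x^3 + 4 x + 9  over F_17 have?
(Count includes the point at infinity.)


For each x in F_17, count y with y^2 = x^3 + 4 x + 9 mod 17:
  x = 0: RHS = 9, y in [3, 14]  -> 2 point(s)
  x = 2: RHS = 8, y in [5, 12]  -> 2 point(s)
  x = 4: RHS = 4, y in [2, 15]  -> 2 point(s)
  x = 5: RHS = 1, y in [1, 16]  -> 2 point(s)
  x = 8: RHS = 9, y in [3, 14]  -> 2 point(s)
  x = 9: RHS = 9, y in [3, 14]  -> 2 point(s)
  x = 12: RHS = 0, y in [0]  -> 1 point(s)
  x = 14: RHS = 4, y in [2, 15]  -> 2 point(s)
  x = 16: RHS = 4, y in [2, 15]  -> 2 point(s)
Affine points: 17. Add the point at infinity: total = 18.

#E(F_17) = 18


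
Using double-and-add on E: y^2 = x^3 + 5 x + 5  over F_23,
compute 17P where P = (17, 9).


k = 17 = 10001_2 (binary, LSB first: 10001)
Double-and-add from P = (17, 9):
  bit 0 = 1: acc = O + (17, 9) = (17, 9)
  bit 1 = 0: acc unchanged = (17, 9)
  bit 2 = 0: acc unchanged = (17, 9)
  bit 3 = 0: acc unchanged = (17, 9)
  bit 4 = 1: acc = (17, 9) + (14, 17) = (17, 14)

17P = (17, 14)


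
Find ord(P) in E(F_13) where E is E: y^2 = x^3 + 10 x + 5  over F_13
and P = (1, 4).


Compute successive multiples of P until we hit O:
  1P = (1, 4)
  2P = (11, 9)
  3P = (11, 4)
  4P = (1, 9)
  5P = O

ord(P) = 5


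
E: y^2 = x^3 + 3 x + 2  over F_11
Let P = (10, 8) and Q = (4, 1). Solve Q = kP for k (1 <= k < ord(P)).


Enumerate multiples of P until we hit Q = (4, 1):
  1P = (10, 8)
  2P = (3, 7)
  3P = (7, 5)
  4P = (6, 7)
  5P = (4, 10)
  6P = (2, 4)
  7P = (2, 7)
  8P = (4, 1)
Match found at i = 8.

k = 8


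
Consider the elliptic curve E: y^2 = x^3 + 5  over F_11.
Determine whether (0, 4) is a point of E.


Check whether y^2 = x^3 + 0 x + 5 (mod 11) for (x, y) = (0, 4).
LHS: y^2 = 4^2 mod 11 = 5
RHS: x^3 + 0 x + 5 = 0^3 + 0*0 + 5 mod 11 = 5
LHS = RHS

Yes, on the curve


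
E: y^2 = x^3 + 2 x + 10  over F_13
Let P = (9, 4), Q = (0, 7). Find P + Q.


P != Q, so use the chord formula.
s = (y2 - y1) / (x2 - x1) = (3) / (4) mod 13 = 4
x3 = s^2 - x1 - x2 mod 13 = 4^2 - 9 - 0 = 7
y3 = s (x1 - x3) - y1 mod 13 = 4 * (9 - 7) - 4 = 4

P + Q = (7, 4)


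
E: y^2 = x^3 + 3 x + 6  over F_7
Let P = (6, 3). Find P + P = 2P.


Doubling: s = (3 x1^2 + a) / (2 y1)
s = (3*6^2 + 3) / (2*3) mod 7 = 1
x3 = s^2 - 2 x1 mod 7 = 1^2 - 2*6 = 3
y3 = s (x1 - x3) - y1 mod 7 = 1 * (6 - 3) - 3 = 0

2P = (3, 0)


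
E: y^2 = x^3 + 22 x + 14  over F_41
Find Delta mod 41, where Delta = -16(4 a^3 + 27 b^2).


4 a^3 + 27 b^2 = 4*22^3 + 27*14^2 = 42592 + 5292 = 47884
Delta = -16 * (47884) = -766144
Delta mod 41 = 23

Delta = 23 (mod 41)


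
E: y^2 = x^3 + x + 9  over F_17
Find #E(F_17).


For each x in F_17, count y with y^2 = x^3 + 1 x + 9 mod 17:
  x = 0: RHS = 9, y in [3, 14]  -> 2 point(s)
  x = 2: RHS = 2, y in [6, 11]  -> 2 point(s)
  x = 4: RHS = 9, y in [3, 14]  -> 2 point(s)
  x = 7: RHS = 2, y in [6, 11]  -> 2 point(s)
  x = 8: RHS = 2, y in [6, 11]  -> 2 point(s)
  x = 9: RHS = 16, y in [4, 13]  -> 2 point(s)
  x = 10: RHS = 16, y in [4, 13]  -> 2 point(s)
  x = 11: RHS = 8, y in [5, 12]  -> 2 point(s)
  x = 12: RHS = 15, y in [7, 10]  -> 2 point(s)
  x = 13: RHS = 9, y in [3, 14]  -> 2 point(s)
  x = 14: RHS = 13, y in [8, 9]  -> 2 point(s)
  x = 15: RHS = 16, y in [4, 13]  -> 2 point(s)
Affine points: 24. Add the point at infinity: total = 25.

#E(F_17) = 25


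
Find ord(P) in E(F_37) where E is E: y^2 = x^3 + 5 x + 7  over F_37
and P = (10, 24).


Compute successive multiples of P until we hit O:
  1P = (10, 24)
  2P = (14, 3)
  3P = (29, 11)
  4P = (8, 35)
  5P = (3, 30)
  6P = (27, 17)
  7P = (30, 6)
  8P = (30, 31)
  ... (continuing to 15P)
  15P = O

ord(P) = 15


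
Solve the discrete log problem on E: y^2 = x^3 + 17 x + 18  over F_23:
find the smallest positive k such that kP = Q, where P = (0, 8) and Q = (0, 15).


Enumerate multiples of P until we hit Q = (0, 15):
  1P = (0, 8)
  2P = (12, 8)
  3P = (11, 15)
  4P = (1, 6)
  5P = (3, 21)
  6P = (3, 2)
  7P = (1, 17)
  8P = (11, 8)
  9P = (12, 15)
  10P = (0, 15)
Match found at i = 10.

k = 10


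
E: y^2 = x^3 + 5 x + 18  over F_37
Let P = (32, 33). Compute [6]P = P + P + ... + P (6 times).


k = 6 = 110_2 (binary, LSB first: 011)
Double-and-add from P = (32, 33):
  bit 0 = 0: acc unchanged = O
  bit 1 = 1: acc = O + (36, 7) = (36, 7)
  bit 2 = 1: acc = (36, 7) + (28, 24) = (7, 10)

6P = (7, 10)


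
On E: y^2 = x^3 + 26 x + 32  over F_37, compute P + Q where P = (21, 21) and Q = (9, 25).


P != Q, so use the chord formula.
s = (y2 - y1) / (x2 - x1) = (4) / (25) mod 37 = 12
x3 = s^2 - x1 - x2 mod 37 = 12^2 - 21 - 9 = 3
y3 = s (x1 - x3) - y1 mod 37 = 12 * (21 - 3) - 21 = 10

P + Q = (3, 10)


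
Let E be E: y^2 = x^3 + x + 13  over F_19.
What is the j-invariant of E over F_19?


Delta = -16(4 a^3 + 27 b^2) mod 19 = 2
-1728 * (4 a)^3 = -1728 * (4*1)^3 mod 19 = 7
j = 7 * 2^(-1) mod 19 = 13

j = 13 (mod 19)


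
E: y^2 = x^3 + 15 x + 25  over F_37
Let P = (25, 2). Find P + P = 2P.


Doubling: s = (3 x1^2 + a) / (2 y1)
s = (3*25^2 + 15) / (2*2) mod 37 = 10
x3 = s^2 - 2 x1 mod 37 = 10^2 - 2*25 = 13
y3 = s (x1 - x3) - y1 mod 37 = 10 * (25 - 13) - 2 = 7

2P = (13, 7)


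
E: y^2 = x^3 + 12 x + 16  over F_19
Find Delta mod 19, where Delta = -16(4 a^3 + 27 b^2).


4 a^3 + 27 b^2 = 4*12^3 + 27*16^2 = 6912 + 6912 = 13824
Delta = -16 * (13824) = -221184
Delta mod 19 = 14

Delta = 14 (mod 19)


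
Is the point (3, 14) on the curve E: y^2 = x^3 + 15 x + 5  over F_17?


Check whether y^2 = x^3 + 15 x + 5 (mod 17) for (x, y) = (3, 14).
LHS: y^2 = 14^2 mod 17 = 9
RHS: x^3 + 15 x + 5 = 3^3 + 15*3 + 5 mod 17 = 9
LHS = RHS

Yes, on the curve


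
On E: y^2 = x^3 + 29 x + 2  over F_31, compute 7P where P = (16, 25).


k = 7 = 111_2 (binary, LSB first: 111)
Double-and-add from P = (16, 25):
  bit 0 = 1: acc = O + (16, 25) = (16, 25)
  bit 1 = 1: acc = (16, 25) + (17, 13) = (18, 30)
  bit 2 = 1: acc = (18, 30) + (11, 3) = (27, 15)

7P = (27, 15)


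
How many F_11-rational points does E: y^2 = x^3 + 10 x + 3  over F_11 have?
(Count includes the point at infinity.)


For each x in F_11, count y with y^2 = x^3 + 10 x + 3 mod 11:
  x = 0: RHS = 3, y in [5, 6]  -> 2 point(s)
  x = 1: RHS = 3, y in [5, 6]  -> 2 point(s)
  x = 2: RHS = 9, y in [3, 8]  -> 2 point(s)
  x = 3: RHS = 5, y in [4, 7]  -> 2 point(s)
  x = 6: RHS = 4, y in [2, 9]  -> 2 point(s)
  x = 7: RHS = 9, y in [3, 8]  -> 2 point(s)
  x = 8: RHS = 1, y in [1, 10]  -> 2 point(s)
  x = 10: RHS = 3, y in [5, 6]  -> 2 point(s)
Affine points: 16. Add the point at infinity: total = 17.

#E(F_11) = 17


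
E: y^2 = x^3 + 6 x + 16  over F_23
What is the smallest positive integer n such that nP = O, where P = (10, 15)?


Compute successive multiples of P until we hit O:
  1P = (10, 15)
  2P = (4, 14)
  3P = (2, 17)
  4P = (1, 0)
  5P = (2, 6)
  6P = (4, 9)
  7P = (10, 8)
  8P = O

ord(P) = 8


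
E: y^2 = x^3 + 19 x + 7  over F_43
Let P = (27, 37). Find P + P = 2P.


Doubling: s = (3 x1^2 + a) / (2 y1)
s = (3*27^2 + 19) / (2*37) mod 43 = 24
x3 = s^2 - 2 x1 mod 43 = 24^2 - 2*27 = 6
y3 = s (x1 - x3) - y1 mod 43 = 24 * (27 - 6) - 37 = 37

2P = (6, 37)


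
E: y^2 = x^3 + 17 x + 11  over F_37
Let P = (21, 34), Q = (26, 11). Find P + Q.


P != Q, so use the chord formula.
s = (y2 - y1) / (x2 - x1) = (14) / (5) mod 37 = 25
x3 = s^2 - x1 - x2 mod 37 = 25^2 - 21 - 26 = 23
y3 = s (x1 - x3) - y1 mod 37 = 25 * (21 - 23) - 34 = 27

P + Q = (23, 27)


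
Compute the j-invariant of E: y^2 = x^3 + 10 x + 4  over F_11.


Delta = -16(4 a^3 + 27 b^2) mod 11 = 5
-1728 * (4 a)^3 = -1728 * (4*10)^3 mod 11 = 9
j = 9 * 5^(-1) mod 11 = 4

j = 4 (mod 11)


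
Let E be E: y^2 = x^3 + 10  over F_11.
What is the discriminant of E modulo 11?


4 a^3 + 27 b^2 = 4*0^3 + 27*10^2 = 0 + 2700 = 2700
Delta = -16 * (2700) = -43200
Delta mod 11 = 8

Delta = 8 (mod 11)


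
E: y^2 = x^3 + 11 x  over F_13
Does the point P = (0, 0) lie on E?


Check whether y^2 = x^3 + 11 x + 0 (mod 13) for (x, y) = (0, 0).
LHS: y^2 = 0^2 mod 13 = 0
RHS: x^3 + 11 x + 0 = 0^3 + 11*0 + 0 mod 13 = 0
LHS = RHS

Yes, on the curve


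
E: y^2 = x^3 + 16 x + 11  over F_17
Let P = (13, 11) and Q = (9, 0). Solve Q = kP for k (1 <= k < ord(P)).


Enumerate multiples of P until we hit Q = (9, 0):
  1P = (13, 11)
  2P = (10, 7)
  3P = (9, 0)
Match found at i = 3.

k = 3


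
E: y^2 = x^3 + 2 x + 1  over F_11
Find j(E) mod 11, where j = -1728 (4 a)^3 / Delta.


Delta = -16(4 a^3 + 27 b^2) mod 11 = 2
-1728 * (4 a)^3 = -1728 * (4*2)^3 mod 11 = 5
j = 5 * 2^(-1) mod 11 = 8

j = 8 (mod 11)


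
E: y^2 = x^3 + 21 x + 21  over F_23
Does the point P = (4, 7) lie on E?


Check whether y^2 = x^3 + 21 x + 21 (mod 23) for (x, y) = (4, 7).
LHS: y^2 = 7^2 mod 23 = 3
RHS: x^3 + 21 x + 21 = 4^3 + 21*4 + 21 mod 23 = 8
LHS != RHS

No, not on the curve


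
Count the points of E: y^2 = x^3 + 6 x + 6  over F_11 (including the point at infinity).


For each x in F_11, count y with y^2 = x^3 + 6 x + 6 mod 11:
  x = 2: RHS = 4, y in [2, 9]  -> 2 point(s)
  x = 6: RHS = 5, y in [4, 7]  -> 2 point(s)
  x = 8: RHS = 5, y in [4, 7]  -> 2 point(s)
Affine points: 6. Add the point at infinity: total = 7.

#E(F_11) = 7


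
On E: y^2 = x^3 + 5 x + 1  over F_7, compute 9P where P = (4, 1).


k = 9 = 1001_2 (binary, LSB first: 1001)
Double-and-add from P = (4, 1):
  bit 0 = 1: acc = O + (4, 1) = (4, 1)
  bit 1 = 0: acc unchanged = (4, 1)
  bit 2 = 0: acc unchanged = (4, 1)
  bit 3 = 1: acc = (4, 1) + (5, 5) = (0, 1)

9P = (0, 1)


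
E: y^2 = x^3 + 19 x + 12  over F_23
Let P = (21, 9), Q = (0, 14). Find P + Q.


P != Q, so use the chord formula.
s = (y2 - y1) / (x2 - x1) = (5) / (2) mod 23 = 14
x3 = s^2 - x1 - x2 mod 23 = 14^2 - 21 - 0 = 14
y3 = s (x1 - x3) - y1 mod 23 = 14 * (21 - 14) - 9 = 20

P + Q = (14, 20)


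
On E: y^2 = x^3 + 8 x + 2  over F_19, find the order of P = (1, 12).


Compute successive multiples of P until we hit O:
  1P = (1, 12)
  2P = (15, 18)
  3P = (9, 9)
  4P = (13, 2)
  5P = (2, 11)
  6P = (17, 4)
  7P = (6, 0)
  8P = (17, 15)
  ... (continuing to 14P)
  14P = O

ord(P) = 14


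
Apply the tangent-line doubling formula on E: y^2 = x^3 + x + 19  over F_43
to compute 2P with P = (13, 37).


Doubling: s = (3 x1^2 + a) / (2 y1)
s = (3*13^2 + 1) / (2*37) mod 43 = 15
x3 = s^2 - 2 x1 mod 43 = 15^2 - 2*13 = 27
y3 = s (x1 - x3) - y1 mod 43 = 15 * (13 - 27) - 37 = 11

2P = (27, 11)


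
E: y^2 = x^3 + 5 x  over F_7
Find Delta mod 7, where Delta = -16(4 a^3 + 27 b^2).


4 a^3 + 27 b^2 = 4*5^3 + 27*0^2 = 500 + 0 = 500
Delta = -16 * (500) = -8000
Delta mod 7 = 1

Delta = 1 (mod 7)


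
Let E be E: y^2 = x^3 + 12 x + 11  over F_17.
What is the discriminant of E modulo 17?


4 a^3 + 27 b^2 = 4*12^3 + 27*11^2 = 6912 + 3267 = 10179
Delta = -16 * (10179) = -162864
Delta mod 17 = 13

Delta = 13 (mod 17)


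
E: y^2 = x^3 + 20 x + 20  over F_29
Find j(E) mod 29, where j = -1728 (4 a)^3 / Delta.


Delta = -16(4 a^3 + 27 b^2) mod 29 = 6
-1728 * (4 a)^3 = -1728 * (4*20)^3 mod 29 = 2
j = 2 * 6^(-1) mod 29 = 10

j = 10 (mod 29)


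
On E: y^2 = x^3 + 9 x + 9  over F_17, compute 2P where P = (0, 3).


Doubling: s = (3 x1^2 + a) / (2 y1)
s = (3*0^2 + 9) / (2*3) mod 17 = 10
x3 = s^2 - 2 x1 mod 17 = 10^2 - 2*0 = 15
y3 = s (x1 - x3) - y1 mod 17 = 10 * (0 - 15) - 3 = 0

2P = (15, 0)


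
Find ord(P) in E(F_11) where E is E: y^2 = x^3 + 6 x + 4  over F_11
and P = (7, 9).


Compute successive multiples of P until we hit O:
  1P = (7, 9)
  2P = (6, 5)
  3P = (3, 7)
  4P = (4, 9)
  5P = (0, 2)
  6P = (5, 4)
  7P = (8, 5)
  8P = (1, 0)
  ... (continuing to 16P)
  16P = O

ord(P) = 16


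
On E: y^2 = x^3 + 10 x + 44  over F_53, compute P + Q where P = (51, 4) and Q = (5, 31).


P != Q, so use the chord formula.
s = (y2 - y1) / (x2 - x1) = (27) / (7) mod 53 = 19
x3 = s^2 - x1 - x2 mod 53 = 19^2 - 51 - 5 = 40
y3 = s (x1 - x3) - y1 mod 53 = 19 * (51 - 40) - 4 = 46

P + Q = (40, 46)


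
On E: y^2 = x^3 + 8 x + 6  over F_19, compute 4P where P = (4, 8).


k = 4 = 100_2 (binary, LSB first: 001)
Double-and-add from P = (4, 8):
  bit 0 = 0: acc unchanged = O
  bit 1 = 0: acc unchanged = O
  bit 2 = 1: acc = O + (12, 14) = (12, 14)

4P = (12, 14)


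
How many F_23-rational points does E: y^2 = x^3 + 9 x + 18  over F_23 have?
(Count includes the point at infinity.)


For each x in F_23, count y with y^2 = x^3 + 9 x + 18 mod 23:
  x = 0: RHS = 18, y in [8, 15]  -> 2 point(s)
  x = 3: RHS = 3, y in [7, 16]  -> 2 point(s)
  x = 4: RHS = 3, y in [7, 16]  -> 2 point(s)
  x = 5: RHS = 4, y in [2, 21]  -> 2 point(s)
  x = 6: RHS = 12, y in [9, 14]  -> 2 point(s)
  x = 8: RHS = 4, y in [2, 21]  -> 2 point(s)
  x = 9: RHS = 0, y in [0]  -> 1 point(s)
  x = 10: RHS = 4, y in [2, 21]  -> 2 point(s)
  x = 13: RHS = 9, y in [3, 20]  -> 2 point(s)
  x = 14: RHS = 13, y in [6, 17]  -> 2 point(s)
  x = 15: RHS = 9, y in [3, 20]  -> 2 point(s)
  x = 16: RHS = 3, y in [7, 16]  -> 2 point(s)
  x = 17: RHS = 1, y in [1, 22]  -> 2 point(s)
  x = 18: RHS = 9, y in [3, 20]  -> 2 point(s)
  x = 22: RHS = 8, y in [10, 13]  -> 2 point(s)
Affine points: 29. Add the point at infinity: total = 30.

#E(F_23) = 30


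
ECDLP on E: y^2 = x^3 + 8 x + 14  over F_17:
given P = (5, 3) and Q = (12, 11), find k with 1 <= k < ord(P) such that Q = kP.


Enumerate multiples of P until we hit Q = (12, 11):
  1P = (5, 3)
  2P = (9, 4)
  3P = (2, 2)
  4P = (12, 6)
  5P = (4, 12)
  6P = (4, 5)
  7P = (12, 11)
Match found at i = 7.

k = 7


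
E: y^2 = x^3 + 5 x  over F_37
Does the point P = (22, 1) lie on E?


Check whether y^2 = x^3 + 5 x + 0 (mod 37) for (x, y) = (22, 1).
LHS: y^2 = 1^2 mod 37 = 1
RHS: x^3 + 5 x + 0 = 22^3 + 5*22 + 0 mod 37 = 28
LHS != RHS

No, not on the curve


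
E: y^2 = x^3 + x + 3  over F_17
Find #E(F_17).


For each x in F_17, count y with y^2 = x^3 + 1 x + 3 mod 17:
  x = 2: RHS = 13, y in [8, 9]  -> 2 point(s)
  x = 3: RHS = 16, y in [4, 13]  -> 2 point(s)
  x = 6: RHS = 4, y in [2, 15]  -> 2 point(s)
  x = 7: RHS = 13, y in [8, 9]  -> 2 point(s)
  x = 8: RHS = 13, y in [8, 9]  -> 2 point(s)
  x = 11: RHS = 2, y in [6, 11]  -> 2 point(s)
  x = 12: RHS = 9, y in [3, 14]  -> 2 point(s)
  x = 16: RHS = 1, y in [1, 16]  -> 2 point(s)
Affine points: 16. Add the point at infinity: total = 17.

#E(F_17) = 17


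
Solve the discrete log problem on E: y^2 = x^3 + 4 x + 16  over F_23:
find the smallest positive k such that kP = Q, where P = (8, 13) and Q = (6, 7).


Enumerate multiples of P until we hit Q = (6, 7):
  1P = (8, 13)
  2P = (0, 19)
  3P = (17, 11)
  4P = (6, 7)
Match found at i = 4.

k = 4


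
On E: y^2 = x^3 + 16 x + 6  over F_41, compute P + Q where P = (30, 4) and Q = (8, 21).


P != Q, so use the chord formula.
s = (y2 - y1) / (x2 - x1) = (17) / (19) mod 41 = 16
x3 = s^2 - x1 - x2 mod 41 = 16^2 - 30 - 8 = 13
y3 = s (x1 - x3) - y1 mod 41 = 16 * (30 - 13) - 4 = 22

P + Q = (13, 22)


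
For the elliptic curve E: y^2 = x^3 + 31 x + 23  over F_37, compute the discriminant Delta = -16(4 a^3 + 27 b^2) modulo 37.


4 a^3 + 27 b^2 = 4*31^3 + 27*23^2 = 119164 + 14283 = 133447
Delta = -16 * (133447) = -2135152
Delta mod 37 = 7

Delta = 7 (mod 37)


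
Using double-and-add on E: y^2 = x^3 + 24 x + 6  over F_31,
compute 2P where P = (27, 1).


k = 2 = 10_2 (binary, LSB first: 01)
Double-and-add from P = (27, 1):
  bit 0 = 0: acc unchanged = O
  bit 1 = 1: acc = O + (2, 0) = (2, 0)

2P = (2, 0)


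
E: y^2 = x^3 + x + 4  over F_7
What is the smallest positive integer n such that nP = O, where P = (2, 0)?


Compute successive multiples of P until we hit O:
  1P = (2, 0)
  2P = O

ord(P) = 2


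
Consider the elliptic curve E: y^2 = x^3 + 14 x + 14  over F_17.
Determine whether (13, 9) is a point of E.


Check whether y^2 = x^3 + 14 x + 14 (mod 17) for (x, y) = (13, 9).
LHS: y^2 = 9^2 mod 17 = 13
RHS: x^3 + 14 x + 14 = 13^3 + 14*13 + 14 mod 17 = 13
LHS = RHS

Yes, on the curve


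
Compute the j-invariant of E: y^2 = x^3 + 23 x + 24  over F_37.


Delta = -16(4 a^3 + 27 b^2) mod 37 = 7
-1728 * (4 a)^3 = -1728 * (4*23)^3 mod 37 = 31
j = 31 * 7^(-1) mod 37 = 15

j = 15 (mod 37)


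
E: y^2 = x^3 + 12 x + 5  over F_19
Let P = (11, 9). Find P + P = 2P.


Doubling: s = (3 x1^2 + a) / (2 y1)
s = (3*11^2 + 12) / (2*9) mod 19 = 5
x3 = s^2 - 2 x1 mod 19 = 5^2 - 2*11 = 3
y3 = s (x1 - x3) - y1 mod 19 = 5 * (11 - 3) - 9 = 12

2P = (3, 12)


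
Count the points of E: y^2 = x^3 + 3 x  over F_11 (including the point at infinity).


For each x in F_11, count y with y^2 = x^3 + 3 x + 0 mod 11:
  x = 0: RHS = 0, y in [0]  -> 1 point(s)
  x = 1: RHS = 4, y in [2, 9]  -> 2 point(s)
  x = 2: RHS = 3, y in [5, 6]  -> 2 point(s)
  x = 3: RHS = 3, y in [5, 6]  -> 2 point(s)
  x = 6: RHS = 3, y in [5, 6]  -> 2 point(s)
  x = 7: RHS = 1, y in [1, 10]  -> 2 point(s)
Affine points: 11. Add the point at infinity: total = 12.

#E(F_11) = 12


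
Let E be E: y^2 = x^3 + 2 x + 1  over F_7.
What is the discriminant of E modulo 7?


4 a^3 + 27 b^2 = 4*2^3 + 27*1^2 = 32 + 27 = 59
Delta = -16 * (59) = -944
Delta mod 7 = 1

Delta = 1 (mod 7)


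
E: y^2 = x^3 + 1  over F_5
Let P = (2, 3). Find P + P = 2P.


Doubling: s = (3 x1^2 + a) / (2 y1)
s = (3*2^2 + 0) / (2*3) mod 5 = 2
x3 = s^2 - 2 x1 mod 5 = 2^2 - 2*2 = 0
y3 = s (x1 - x3) - y1 mod 5 = 2 * (2 - 0) - 3 = 1

2P = (0, 1)


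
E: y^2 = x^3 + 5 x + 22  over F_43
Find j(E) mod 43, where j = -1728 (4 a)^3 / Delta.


Delta = -16(4 a^3 + 27 b^2) mod 43 = 19
-1728 * (4 a)^3 = -1728 * (4*5)^3 mod 43 = 27
j = 27 * 19^(-1) mod 43 = 15

j = 15 (mod 43)


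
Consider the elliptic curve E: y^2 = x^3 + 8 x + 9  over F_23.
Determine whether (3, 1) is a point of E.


Check whether y^2 = x^3 + 8 x + 9 (mod 23) for (x, y) = (3, 1).
LHS: y^2 = 1^2 mod 23 = 1
RHS: x^3 + 8 x + 9 = 3^3 + 8*3 + 9 mod 23 = 14
LHS != RHS

No, not on the curve


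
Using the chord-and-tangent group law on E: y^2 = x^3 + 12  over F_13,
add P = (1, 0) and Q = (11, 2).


P != Q, so use the chord formula.
s = (y2 - y1) / (x2 - x1) = (2) / (10) mod 13 = 8
x3 = s^2 - x1 - x2 mod 13 = 8^2 - 1 - 11 = 0
y3 = s (x1 - x3) - y1 mod 13 = 8 * (1 - 0) - 0 = 8

P + Q = (0, 8)


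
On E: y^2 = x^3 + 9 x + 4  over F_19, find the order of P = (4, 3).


Compute successive multiples of P until we hit O:
  1P = (4, 3)
  2P = (11, 16)
  3P = (9, 4)
  4P = (3, 1)
  5P = (16, 11)
  6P = (10, 12)
  7P = (12, 4)
  8P = (14, 10)
  ... (continuing to 26P)
  26P = O

ord(P) = 26


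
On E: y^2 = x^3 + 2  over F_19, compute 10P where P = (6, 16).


k = 10 = 1010_2 (binary, LSB first: 0101)
Double-and-add from P = (6, 16):
  bit 0 = 0: acc unchanged = O
  bit 1 = 1: acc = O + (8, 1) = (8, 1)
  bit 2 = 0: acc unchanged = (8, 1)
  bit 3 = 1: acc = (8, 1) + (18, 18) = (9, 3)

10P = (9, 3)


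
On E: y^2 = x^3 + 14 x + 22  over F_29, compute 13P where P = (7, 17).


k = 13 = 1101_2 (binary, LSB first: 1011)
Double-and-add from P = (7, 17):
  bit 0 = 1: acc = O + (7, 17) = (7, 17)
  bit 1 = 0: acc unchanged = (7, 17)
  bit 2 = 1: acc = (7, 17) + (24, 1) = (3, 27)
  bit 3 = 1: acc = (3, 27) + (11, 12) = (9, 6)

13P = (9, 6)


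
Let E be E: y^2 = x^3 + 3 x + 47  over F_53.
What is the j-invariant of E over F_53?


Delta = -16(4 a^3 + 27 b^2) mod 53 = 51
-1728 * (4 a)^3 = -1728 * (4*3)^3 mod 53 = 36
j = 36 * 51^(-1) mod 53 = 35

j = 35 (mod 53)


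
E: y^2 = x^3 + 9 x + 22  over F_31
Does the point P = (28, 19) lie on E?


Check whether y^2 = x^3 + 9 x + 22 (mod 31) for (x, y) = (28, 19).
LHS: y^2 = 19^2 mod 31 = 20
RHS: x^3 + 9 x + 22 = 28^3 + 9*28 + 22 mod 31 = 30
LHS != RHS

No, not on the curve


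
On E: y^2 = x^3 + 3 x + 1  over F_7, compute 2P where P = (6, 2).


Doubling: s = (3 x1^2 + a) / (2 y1)
s = (3*6^2 + 3) / (2*2) mod 7 = 5
x3 = s^2 - 2 x1 mod 7 = 5^2 - 2*6 = 6
y3 = s (x1 - x3) - y1 mod 7 = 5 * (6 - 6) - 2 = 5

2P = (6, 5)


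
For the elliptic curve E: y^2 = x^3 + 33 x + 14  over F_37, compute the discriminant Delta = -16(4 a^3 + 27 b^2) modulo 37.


4 a^3 + 27 b^2 = 4*33^3 + 27*14^2 = 143748 + 5292 = 149040
Delta = -16 * (149040) = -2384640
Delta mod 37 = 10

Delta = 10 (mod 37)


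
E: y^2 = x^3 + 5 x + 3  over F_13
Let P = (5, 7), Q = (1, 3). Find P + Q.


P != Q, so use the chord formula.
s = (y2 - y1) / (x2 - x1) = (9) / (9) mod 13 = 1
x3 = s^2 - x1 - x2 mod 13 = 1^2 - 5 - 1 = 8
y3 = s (x1 - x3) - y1 mod 13 = 1 * (5 - 8) - 7 = 3

P + Q = (8, 3)


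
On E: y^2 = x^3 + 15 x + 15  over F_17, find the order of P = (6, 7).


Compute successive multiples of P until we hit O:
  1P = (6, 7)
  2P = (3, 6)
  3P = (10, 3)
  4P = (2, 6)
  5P = (8, 1)
  6P = (12, 11)
  7P = (7, 15)
  8P = (0, 7)
  ... (continuing to 21P)
  21P = O

ord(P) = 21


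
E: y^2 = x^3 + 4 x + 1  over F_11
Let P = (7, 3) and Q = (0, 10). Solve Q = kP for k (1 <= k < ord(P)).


Enumerate multiples of P until we hit Q = (0, 10):
  1P = (7, 3)
  2P = (0, 10)
Match found at i = 2.

k = 2


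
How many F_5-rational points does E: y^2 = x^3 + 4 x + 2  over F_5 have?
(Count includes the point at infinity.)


For each x in F_5, count y with y^2 = x^3 + 4 x + 2 mod 5:
  x = 3: RHS = 1, y in [1, 4]  -> 2 point(s)
Affine points: 2. Add the point at infinity: total = 3.

#E(F_5) = 3


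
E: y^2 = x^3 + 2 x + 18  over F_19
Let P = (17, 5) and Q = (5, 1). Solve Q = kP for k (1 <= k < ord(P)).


Enumerate multiples of P until we hit Q = (5, 1):
  1P = (17, 5)
  2P = (9, 10)
  3P = (2, 7)
  4P = (5, 1)
Match found at i = 4.

k = 4


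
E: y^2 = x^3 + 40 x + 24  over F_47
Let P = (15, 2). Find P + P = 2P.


Doubling: s = (3 x1^2 + a) / (2 y1)
s = (3*15^2 + 40) / (2*2) mod 47 = 26
x3 = s^2 - 2 x1 mod 47 = 26^2 - 2*15 = 35
y3 = s (x1 - x3) - y1 mod 47 = 26 * (15 - 35) - 2 = 42

2P = (35, 42)


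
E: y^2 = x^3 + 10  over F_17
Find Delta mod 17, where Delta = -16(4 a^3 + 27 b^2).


4 a^3 + 27 b^2 = 4*0^3 + 27*10^2 = 0 + 2700 = 2700
Delta = -16 * (2700) = -43200
Delta mod 17 = 14

Delta = 14 (mod 17)


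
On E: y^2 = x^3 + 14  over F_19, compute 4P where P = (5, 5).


k = 4 = 100_2 (binary, LSB first: 001)
Double-and-add from P = (5, 5):
  bit 0 = 0: acc unchanged = O
  bit 1 = 0: acc unchanged = O
  bit 2 = 1: acc = O + (16, 14) = (16, 14)

4P = (16, 14)


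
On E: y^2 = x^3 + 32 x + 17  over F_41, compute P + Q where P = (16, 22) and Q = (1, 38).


P != Q, so use the chord formula.
s = (y2 - y1) / (x2 - x1) = (16) / (26) mod 41 = 29
x3 = s^2 - x1 - x2 mod 41 = 29^2 - 16 - 1 = 4
y3 = s (x1 - x3) - y1 mod 41 = 29 * (16 - 4) - 22 = 39

P + Q = (4, 39)


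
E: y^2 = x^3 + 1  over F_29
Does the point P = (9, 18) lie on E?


Check whether y^2 = x^3 + 0 x + 1 (mod 29) for (x, y) = (9, 18).
LHS: y^2 = 18^2 mod 29 = 5
RHS: x^3 + 0 x + 1 = 9^3 + 0*9 + 1 mod 29 = 5
LHS = RHS

Yes, on the curve


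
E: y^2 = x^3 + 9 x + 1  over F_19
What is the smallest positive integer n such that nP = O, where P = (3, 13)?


Compute successive multiples of P until we hit O:
  1P = (3, 13)
  2P = (3, 6)
  3P = O

ord(P) = 3


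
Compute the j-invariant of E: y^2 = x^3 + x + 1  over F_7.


Delta = -16(4 a^3 + 27 b^2) mod 7 = 1
-1728 * (4 a)^3 = -1728 * (4*1)^3 mod 7 = 1
j = 1 * 1^(-1) mod 7 = 1

j = 1 (mod 7)


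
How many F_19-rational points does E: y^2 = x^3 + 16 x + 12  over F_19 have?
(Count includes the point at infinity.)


For each x in F_19, count y with y^2 = x^3 + 16 x + 12 mod 19:
  x = 3: RHS = 11, y in [7, 12]  -> 2 point(s)
  x = 4: RHS = 7, y in [8, 11]  -> 2 point(s)
  x = 6: RHS = 1, y in [1, 18]  -> 2 point(s)
  x = 7: RHS = 11, y in [7, 12]  -> 2 point(s)
  x = 8: RHS = 6, y in [5, 14]  -> 2 point(s)
  x = 9: RHS = 11, y in [7, 12]  -> 2 point(s)
  x = 13: RHS = 4, y in [2, 17]  -> 2 point(s)
  x = 14: RHS = 16, y in [4, 15]  -> 2 point(s)
  x = 15: RHS = 17, y in [6, 13]  -> 2 point(s)
Affine points: 18. Add the point at infinity: total = 19.

#E(F_19) = 19


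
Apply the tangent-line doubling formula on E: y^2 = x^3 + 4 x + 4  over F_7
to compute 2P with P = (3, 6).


Doubling: s = (3 x1^2 + a) / (2 y1)
s = (3*3^2 + 4) / (2*6) mod 7 = 2
x3 = s^2 - 2 x1 mod 7 = 2^2 - 2*3 = 5
y3 = s (x1 - x3) - y1 mod 7 = 2 * (3 - 5) - 6 = 4

2P = (5, 4)


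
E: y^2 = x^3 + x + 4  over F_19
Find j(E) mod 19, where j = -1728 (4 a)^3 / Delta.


Delta = -16(4 a^3 + 27 b^2) mod 19 = 16
-1728 * (4 a)^3 = -1728 * (4*1)^3 mod 19 = 7
j = 7 * 16^(-1) mod 19 = 4

j = 4 (mod 19)


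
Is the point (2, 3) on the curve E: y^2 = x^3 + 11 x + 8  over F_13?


Check whether y^2 = x^3 + 11 x + 8 (mod 13) for (x, y) = (2, 3).
LHS: y^2 = 3^2 mod 13 = 9
RHS: x^3 + 11 x + 8 = 2^3 + 11*2 + 8 mod 13 = 12
LHS != RHS

No, not on the curve


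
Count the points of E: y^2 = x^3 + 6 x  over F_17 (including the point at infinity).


For each x in F_17, count y with y^2 = x^3 + 6 x + 0 mod 17:
  x = 0: RHS = 0, y in [0]  -> 1 point(s)
  x = 5: RHS = 2, y in [6, 11]  -> 2 point(s)
  x = 8: RHS = 16, y in [4, 13]  -> 2 point(s)
  x = 9: RHS = 1, y in [1, 16]  -> 2 point(s)
  x = 12: RHS = 15, y in [7, 10]  -> 2 point(s)
Affine points: 9. Add the point at infinity: total = 10.

#E(F_17) = 10


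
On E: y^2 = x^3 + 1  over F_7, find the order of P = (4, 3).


Compute successive multiples of P until we hit O:
  1P = (4, 3)
  2P = (0, 1)
  3P = (5, 0)
  4P = (0, 6)
  5P = (4, 4)
  6P = O

ord(P) = 6


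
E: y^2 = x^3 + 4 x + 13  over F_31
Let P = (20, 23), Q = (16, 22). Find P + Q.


P != Q, so use the chord formula.
s = (y2 - y1) / (x2 - x1) = (30) / (27) mod 31 = 8
x3 = s^2 - x1 - x2 mod 31 = 8^2 - 20 - 16 = 28
y3 = s (x1 - x3) - y1 mod 31 = 8 * (20 - 28) - 23 = 6

P + Q = (28, 6)


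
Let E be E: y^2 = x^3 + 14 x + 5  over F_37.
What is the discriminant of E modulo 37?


4 a^3 + 27 b^2 = 4*14^3 + 27*5^2 = 10976 + 675 = 11651
Delta = -16 * (11651) = -186416
Delta mod 37 = 27

Delta = 27 (mod 37)


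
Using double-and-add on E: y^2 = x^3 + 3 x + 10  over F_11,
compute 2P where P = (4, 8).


k = 2 = 10_2 (binary, LSB first: 01)
Double-and-add from P = (4, 8):
  bit 0 = 0: acc unchanged = O
  bit 1 = 1: acc = O + (1, 5) = (1, 5)

2P = (1, 5)


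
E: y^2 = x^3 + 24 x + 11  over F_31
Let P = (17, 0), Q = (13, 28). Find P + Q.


P != Q, so use the chord formula.
s = (y2 - y1) / (x2 - x1) = (28) / (27) mod 31 = 24
x3 = s^2 - x1 - x2 mod 31 = 24^2 - 17 - 13 = 19
y3 = s (x1 - x3) - y1 mod 31 = 24 * (17 - 19) - 0 = 14

P + Q = (19, 14)


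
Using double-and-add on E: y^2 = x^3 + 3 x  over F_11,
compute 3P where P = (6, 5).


k = 3 = 11_2 (binary, LSB first: 11)
Double-and-add from P = (6, 5):
  bit 0 = 1: acc = O + (6, 5) = (6, 5)
  bit 1 = 1: acc = (6, 5) + (0, 0) = (6, 6)

3P = (6, 6)


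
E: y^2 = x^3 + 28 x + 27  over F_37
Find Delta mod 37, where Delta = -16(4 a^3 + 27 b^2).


4 a^3 + 27 b^2 = 4*28^3 + 27*27^2 = 87808 + 19683 = 107491
Delta = -16 * (107491) = -1719856
Delta mod 37 = 15

Delta = 15 (mod 37)


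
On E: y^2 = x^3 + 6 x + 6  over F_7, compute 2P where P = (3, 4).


Doubling: s = (3 x1^2 + a) / (2 y1)
s = (3*3^2 + 6) / (2*4) mod 7 = 5
x3 = s^2 - 2 x1 mod 7 = 5^2 - 2*3 = 5
y3 = s (x1 - x3) - y1 mod 7 = 5 * (3 - 5) - 4 = 0

2P = (5, 0)


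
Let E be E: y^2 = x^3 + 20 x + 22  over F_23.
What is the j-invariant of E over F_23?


Delta = -16(4 a^3 + 27 b^2) mod 23 = 8
-1728 * (4 a)^3 = -1728 * (4*20)^3 mod 23 = 9
j = 9 * 8^(-1) mod 23 = 4

j = 4 (mod 23)


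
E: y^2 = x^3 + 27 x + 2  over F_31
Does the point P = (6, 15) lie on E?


Check whether y^2 = x^3 + 27 x + 2 (mod 31) for (x, y) = (6, 15).
LHS: y^2 = 15^2 mod 31 = 8
RHS: x^3 + 27 x + 2 = 6^3 + 27*6 + 2 mod 31 = 8
LHS = RHS

Yes, on the curve


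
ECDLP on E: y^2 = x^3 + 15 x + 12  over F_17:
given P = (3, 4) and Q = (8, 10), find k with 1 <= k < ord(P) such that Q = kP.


Enumerate multiples of P until we hit Q = (8, 10):
  1P = (3, 4)
  2P = (12, 4)
  3P = (2, 13)
  4P = (8, 7)
  5P = (5, 5)
  6P = (5, 12)
  7P = (8, 10)
Match found at i = 7.

k = 7


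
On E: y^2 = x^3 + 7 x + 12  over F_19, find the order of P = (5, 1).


Compute successive multiples of P until we hit O:
  1P = (5, 1)
  2P = (18, 17)
  3P = (1, 1)
  4P = (13, 18)
  5P = (7, 9)
  6P = (4, 3)
  7P = (14, 17)
  8P = (17, 3)
  ... (continuing to 22P)
  22P = O

ord(P) = 22


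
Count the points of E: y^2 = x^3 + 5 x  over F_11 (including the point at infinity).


For each x in F_11, count y with y^2 = x^3 + 5 x + 0 mod 11:
  x = 0: RHS = 0, y in [0]  -> 1 point(s)
  x = 3: RHS = 9, y in [3, 8]  -> 2 point(s)
  x = 6: RHS = 4, y in [2, 9]  -> 2 point(s)
  x = 7: RHS = 4, y in [2, 9]  -> 2 point(s)
  x = 9: RHS = 4, y in [2, 9]  -> 2 point(s)
  x = 10: RHS = 5, y in [4, 7]  -> 2 point(s)
Affine points: 11. Add the point at infinity: total = 12.

#E(F_11) = 12


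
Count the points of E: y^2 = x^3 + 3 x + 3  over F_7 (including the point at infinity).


For each x in F_7, count y with y^2 = x^3 + 3 x + 3 mod 7:
  x = 1: RHS = 0, y in [0]  -> 1 point(s)
  x = 3: RHS = 4, y in [2, 5]  -> 2 point(s)
  x = 4: RHS = 2, y in [3, 4]  -> 2 point(s)
Affine points: 5. Add the point at infinity: total = 6.

#E(F_7) = 6


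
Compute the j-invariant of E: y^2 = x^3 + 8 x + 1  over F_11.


Delta = -16(4 a^3 + 27 b^2) mod 11 = 9
-1728 * (4 a)^3 = -1728 * (4*8)^3 mod 11 = 1
j = 1 * 9^(-1) mod 11 = 5

j = 5 (mod 11)


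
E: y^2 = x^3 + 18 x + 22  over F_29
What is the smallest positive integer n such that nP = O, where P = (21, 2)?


Compute successive multiples of P until we hit O:
  1P = (21, 2)
  2P = (10, 10)
  3P = (5, 18)
  4P = (4, 10)
  5P = (27, 23)
  6P = (15, 19)
  7P = (26, 17)
  8P = (20, 1)
  ... (continuing to 25P)
  25P = O

ord(P) = 25


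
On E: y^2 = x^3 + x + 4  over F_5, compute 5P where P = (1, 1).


k = 5 = 101_2 (binary, LSB first: 101)
Double-and-add from P = (1, 1):
  bit 0 = 1: acc = O + (1, 1) = (1, 1)
  bit 1 = 0: acc unchanged = (1, 1)
  bit 2 = 1: acc = (1, 1) + (0, 2) = (0, 3)

5P = (0, 3)


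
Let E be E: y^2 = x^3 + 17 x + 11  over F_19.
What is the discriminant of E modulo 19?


4 a^3 + 27 b^2 = 4*17^3 + 27*11^2 = 19652 + 3267 = 22919
Delta = -16 * (22919) = -366704
Delta mod 19 = 15

Delta = 15 (mod 19)


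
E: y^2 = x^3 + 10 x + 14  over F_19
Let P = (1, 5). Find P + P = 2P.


Doubling: s = (3 x1^2 + a) / (2 y1)
s = (3*1^2 + 10) / (2*5) mod 19 = 7
x3 = s^2 - 2 x1 mod 19 = 7^2 - 2*1 = 9
y3 = s (x1 - x3) - y1 mod 19 = 7 * (1 - 9) - 5 = 15

2P = (9, 15)


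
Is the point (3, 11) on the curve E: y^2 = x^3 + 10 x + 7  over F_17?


Check whether y^2 = x^3 + 10 x + 7 (mod 17) for (x, y) = (3, 11).
LHS: y^2 = 11^2 mod 17 = 2
RHS: x^3 + 10 x + 7 = 3^3 + 10*3 + 7 mod 17 = 13
LHS != RHS

No, not on the curve


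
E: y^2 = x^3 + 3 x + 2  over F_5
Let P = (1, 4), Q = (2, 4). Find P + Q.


P != Q, so use the chord formula.
s = (y2 - y1) / (x2 - x1) = (0) / (1) mod 5 = 0
x3 = s^2 - x1 - x2 mod 5 = 0^2 - 1 - 2 = 2
y3 = s (x1 - x3) - y1 mod 5 = 0 * (1 - 2) - 4 = 1

P + Q = (2, 1)


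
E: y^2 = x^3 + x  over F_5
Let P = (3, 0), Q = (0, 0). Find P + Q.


P != Q, so use the chord formula.
s = (y2 - y1) / (x2 - x1) = (0) / (2) mod 5 = 0
x3 = s^2 - x1 - x2 mod 5 = 0^2 - 3 - 0 = 2
y3 = s (x1 - x3) - y1 mod 5 = 0 * (3 - 2) - 0 = 0

P + Q = (2, 0)


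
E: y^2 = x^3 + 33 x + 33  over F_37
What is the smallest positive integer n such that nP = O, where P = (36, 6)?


Compute successive multiples of P until we hit O:
  1P = (36, 6)
  2P = (11, 32)
  3P = (6, 22)
  4P = (4, 9)
  5P = (24, 16)
  6P = (26, 35)
  7P = (23, 34)
  8P = (3, 14)
  ... (continuing to 39P)
  39P = O

ord(P) = 39


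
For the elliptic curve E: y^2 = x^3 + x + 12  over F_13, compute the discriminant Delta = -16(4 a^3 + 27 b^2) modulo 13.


4 a^3 + 27 b^2 = 4*1^3 + 27*12^2 = 4 + 3888 = 3892
Delta = -16 * (3892) = -62272
Delta mod 13 = 11

Delta = 11 (mod 13)


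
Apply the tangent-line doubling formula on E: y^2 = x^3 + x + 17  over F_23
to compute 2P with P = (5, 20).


Doubling: s = (3 x1^2 + a) / (2 y1)
s = (3*5^2 + 1) / (2*20) mod 23 = 18
x3 = s^2 - 2 x1 mod 23 = 18^2 - 2*5 = 15
y3 = s (x1 - x3) - y1 mod 23 = 18 * (5 - 15) - 20 = 7

2P = (15, 7)


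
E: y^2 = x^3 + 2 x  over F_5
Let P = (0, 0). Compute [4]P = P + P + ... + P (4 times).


k = 4 = 100_2 (binary, LSB first: 001)
Double-and-add from P = (0, 0):
  bit 0 = 0: acc unchanged = O
  bit 1 = 0: acc unchanged = O
  bit 2 = 1: acc = O + O = O

4P = O


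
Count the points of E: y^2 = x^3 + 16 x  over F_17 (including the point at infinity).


For each x in F_17, count y with y^2 = x^3 + 16 x + 0 mod 17:
  x = 0: RHS = 0, y in [0]  -> 1 point(s)
  x = 1: RHS = 0, y in [0]  -> 1 point(s)
  x = 4: RHS = 9, y in [3, 14]  -> 2 point(s)
  x = 5: RHS = 1, y in [1, 16]  -> 2 point(s)
  x = 7: RHS = 13, y in [8, 9]  -> 2 point(s)
  x = 10: RHS = 4, y in [2, 15]  -> 2 point(s)
  x = 12: RHS = 16, y in [4, 13]  -> 2 point(s)
  x = 13: RHS = 8, y in [5, 12]  -> 2 point(s)
  x = 16: RHS = 0, y in [0]  -> 1 point(s)
Affine points: 15. Add the point at infinity: total = 16.

#E(F_17) = 16


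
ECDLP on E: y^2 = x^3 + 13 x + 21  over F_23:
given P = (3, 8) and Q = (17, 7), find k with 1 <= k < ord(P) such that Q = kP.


Enumerate multiples of P until we hit Q = (17, 7):
  1P = (3, 8)
  2P = (6, 19)
  3P = (7, 8)
  4P = (13, 15)
  5P = (16, 22)
  6P = (17, 7)
Match found at i = 6.

k = 6


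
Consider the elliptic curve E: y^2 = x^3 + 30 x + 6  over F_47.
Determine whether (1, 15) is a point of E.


Check whether y^2 = x^3 + 30 x + 6 (mod 47) for (x, y) = (1, 15).
LHS: y^2 = 15^2 mod 47 = 37
RHS: x^3 + 30 x + 6 = 1^3 + 30*1 + 6 mod 47 = 37
LHS = RHS

Yes, on the curve
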